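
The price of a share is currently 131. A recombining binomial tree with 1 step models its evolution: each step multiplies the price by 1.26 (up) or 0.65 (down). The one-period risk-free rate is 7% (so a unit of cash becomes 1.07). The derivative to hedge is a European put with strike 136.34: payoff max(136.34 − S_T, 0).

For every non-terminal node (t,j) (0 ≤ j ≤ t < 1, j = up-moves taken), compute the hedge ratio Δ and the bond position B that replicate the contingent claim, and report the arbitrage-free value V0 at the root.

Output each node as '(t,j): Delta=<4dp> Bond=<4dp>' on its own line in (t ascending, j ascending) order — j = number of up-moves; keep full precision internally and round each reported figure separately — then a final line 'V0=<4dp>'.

(0,0): Delta=-0.6406 Bond=98.8194
V0=14.9013

The replicating-portfolio and risk-neutral prices coincide; use p* = (1.07−0.65)/(1.26−0.65) = 0.6885 for the latter.
Terminal payoffs: V(1,0)=51.1900, V(1,1)=0.0000
  t=0,j=0: stock 131.0000 → up 165.0600 (V=0.0000), down 85.1500 (V=51.1900). Price 14.9013; hedge Δ=-0.6406, bond B=98.8194.
Root portfolio cost Δ·131+B reproduces V0=14.9013.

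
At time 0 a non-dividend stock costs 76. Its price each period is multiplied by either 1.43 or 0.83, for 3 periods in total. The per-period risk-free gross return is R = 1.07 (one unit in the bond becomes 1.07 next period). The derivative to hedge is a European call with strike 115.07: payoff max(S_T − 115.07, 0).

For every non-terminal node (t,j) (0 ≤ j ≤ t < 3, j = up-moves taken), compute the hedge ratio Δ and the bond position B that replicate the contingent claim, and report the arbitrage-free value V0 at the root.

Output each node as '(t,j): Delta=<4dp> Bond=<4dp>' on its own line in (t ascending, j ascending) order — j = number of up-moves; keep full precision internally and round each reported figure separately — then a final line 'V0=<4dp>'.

(0,0): Delta=0.4138 Bond=-22.5752
(1,0): Delta=0.1375 Bond=-6.7287
(1,1): Delta=0.6543 Bond=-50.2957
(2,0): Delta=0.0000 Bond=0.0000
(2,1): Delta=0.2572 Bond=-17.9992
(2,2): Delta=1.0000 Bond=-107.5421
V0=8.8719

Risk-neutral probability p* = (R−d)/(u−d) = (1.07−0.83)/(1.43−0.83) = 0.4000.
Terminal payoffs: V(3,0)=0.0000, V(3,1)=0.0000, V(3,2)=13.9223, V(3,3)=107.1697
Node (2,0) S=52.3564: V=(p*·0.0000+(1−p*)·0.0000)/1.07=0.0000; Δ=(0.0000−0.0000)/(74.8697−43.4558)=0.0000; B=V−Δ·S=0.0000
Node (2,1) S=90.2044: V=(p*·13.9223+(1−p*)·0.0000)/1.07=5.2046; Δ=(13.9223−0.0000)/(128.9923−74.8697)=0.2572; B=V−Δ·S=-17.9992
Node (2,2) S=155.4124: V=(p*·107.1697+(1−p*)·13.9223)/1.07=47.8703; Δ=(107.1697−13.9223)/(222.2397−128.9923)=1.0000; B=V−Δ·S=-107.5421
Node (1,0) S=63.0800: V=(p*·5.2046+(1−p*)·0.0000)/1.07=1.9456; Δ=(5.2046−0.0000)/(90.2044−52.3564)=0.1375; B=V−Δ·S=-6.7287
Node (1,1) S=108.6800: V=(p*·47.8703+(1−p*)·5.2046)/1.07=20.8139; Δ=(47.8703−5.2046)/(155.4124−90.2044)=0.6543; B=V−Δ·S=-50.2957
Node (0,0) S=76.0000: V=(p*·20.8139+(1−p*)·1.9456)/1.07=8.8719; Δ=(20.8139−1.9456)/(108.6800−63.0800)=0.4138; B=V−Δ·S=-22.5752
Check: Δ(0,0)·S0 + B(0,0) = 8.8719 = V0.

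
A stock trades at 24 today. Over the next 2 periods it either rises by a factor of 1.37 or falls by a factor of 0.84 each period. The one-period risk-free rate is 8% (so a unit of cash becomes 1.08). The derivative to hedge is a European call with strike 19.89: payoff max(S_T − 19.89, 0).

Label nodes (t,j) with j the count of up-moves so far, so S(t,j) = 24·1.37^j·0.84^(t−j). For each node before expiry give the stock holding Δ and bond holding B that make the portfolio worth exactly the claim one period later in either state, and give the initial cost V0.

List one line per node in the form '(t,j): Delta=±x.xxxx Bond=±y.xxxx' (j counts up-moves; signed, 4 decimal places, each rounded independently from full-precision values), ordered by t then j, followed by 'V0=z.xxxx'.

The replicating-portfolio and risk-neutral prices coincide; use p* = (1.08−0.84)/(1.37−0.84) = 0.4528 for the latter.
Payoff layer (t=2): V(2,0)=0.0000, V(2,1)=7.7292, V(2,2)=25.1556
Node (1,0) S=20.1600: V=(p*·7.7292+(1−p*)·0.0000)/1.08=3.2408; Δ=(7.7292−0.0000)/(27.6192−16.9344)=0.7234; B=V−Δ·S=-11.3426
Node (1,1) S=32.8800: V=(p*·25.1556+(1−p*)·7.7292)/1.08=14.4633; Δ=(25.1556−7.7292)/(45.0456−27.6192)=1.0000; B=V−Δ·S=-18.4167
Node (0,0) S=24.0000: V=(p*·14.4633+(1−p*)·3.2408)/1.08=7.7062; Δ=(14.4633−3.2408)/(32.8800−20.1600)=0.8823; B=V−Δ·S=-13.4685
Each (Δ,B) replicates both successor values, so the strategy is self-financing and V0 is arbitrage-free.

(0,0): Delta=0.8823 Bond=-13.4685
(1,0): Delta=0.7234 Bond=-11.3426
(1,1): Delta=1.0000 Bond=-18.4167
V0=7.7062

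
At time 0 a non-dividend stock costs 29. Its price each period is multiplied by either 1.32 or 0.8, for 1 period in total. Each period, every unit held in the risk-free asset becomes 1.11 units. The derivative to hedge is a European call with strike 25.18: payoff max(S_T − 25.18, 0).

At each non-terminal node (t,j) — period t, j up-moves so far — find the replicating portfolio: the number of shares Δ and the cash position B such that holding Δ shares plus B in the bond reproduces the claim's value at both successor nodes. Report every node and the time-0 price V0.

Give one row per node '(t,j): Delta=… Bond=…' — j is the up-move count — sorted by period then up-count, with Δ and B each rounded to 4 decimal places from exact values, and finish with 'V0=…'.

Under the risk-neutral measure, an up-move has probability p* = (R−d)/(u−d) = 0.5962 and values discount at R = 1.11.
Terminal payoffs: V(1,0)=0.0000, V(1,1)=13.1000
  t=0,j=0: stock 29.0000 → up 38.2800 (V=13.1000), down 23.2000 (V=0.0000). Price 7.0357; hedge Δ=0.8687, bond B=-18.1566.
Check: Δ(0,0)·S0 + B(0,0) = 7.0357 = V0.

(0,0): Delta=0.8687 Bond=-18.1566
V0=7.0357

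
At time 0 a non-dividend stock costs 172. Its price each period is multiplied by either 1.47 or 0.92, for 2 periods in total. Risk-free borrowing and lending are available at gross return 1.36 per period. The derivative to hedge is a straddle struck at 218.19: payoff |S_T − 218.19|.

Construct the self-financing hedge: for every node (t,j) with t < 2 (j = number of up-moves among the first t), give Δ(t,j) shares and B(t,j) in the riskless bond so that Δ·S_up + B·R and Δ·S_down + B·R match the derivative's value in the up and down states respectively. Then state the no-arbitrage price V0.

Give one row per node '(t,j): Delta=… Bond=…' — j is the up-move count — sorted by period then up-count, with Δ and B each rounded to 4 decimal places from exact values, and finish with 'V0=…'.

The replicating-portfolio and risk-neutral prices coincide; use p* = (1.36−0.92)/(1.47−0.92) = 0.8000 for the latter.
At expiry t=2: V(2,0)=72.6092, V(2,1)=14.4228, V(2,2)=153.4848
  t=1,j=0: stock 158.2400 → up 232.6128 (V=14.4228), down 145.5808 (V=72.6092). Price 19.1618; hedge Δ=-0.6686, bond B=124.9553.
  t=1,j=1: stock 252.8400 → up 371.6748 (V=153.4848), down 232.6128 (V=14.4228). Price 92.4062; hedge Δ=1.0000, bond B=-160.4338.
  t=0,j=0: stock 172.0000 → up 252.8400 (V=92.4062), down 158.2400 (V=19.1618). Price 57.1745; hedge Δ=0.7743, bond B=-75.9971.
Each (Δ,B) replicates both successor values, so the strategy is self-financing and V0 is arbitrage-free.

(0,0): Delta=0.7743 Bond=-75.9971
(1,0): Delta=-0.6686 Bond=124.9553
(1,1): Delta=1.0000 Bond=-160.4338
V0=57.1745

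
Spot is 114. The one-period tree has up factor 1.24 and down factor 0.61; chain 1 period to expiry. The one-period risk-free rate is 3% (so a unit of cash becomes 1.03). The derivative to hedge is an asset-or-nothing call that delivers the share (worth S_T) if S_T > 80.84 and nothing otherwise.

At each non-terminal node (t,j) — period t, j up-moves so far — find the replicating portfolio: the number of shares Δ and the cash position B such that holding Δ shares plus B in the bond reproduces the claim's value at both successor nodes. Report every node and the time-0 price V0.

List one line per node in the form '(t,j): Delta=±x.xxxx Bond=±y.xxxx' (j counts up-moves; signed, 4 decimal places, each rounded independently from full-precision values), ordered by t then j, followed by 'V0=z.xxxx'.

(0,0): Delta=1.9683 Bond=-132.8858
V0=91.4951

The replicating-portfolio and risk-neutral prices coincide; use p* = (1.03−0.61)/(1.24−0.61) = 0.6667 for the latter.
Terminal payoffs: V(1,0)=0.0000, V(1,1)=141.3600
  t=0,j=0: stock 114.0000 → up 141.3600 (V=141.3600), down 69.5400 (V=0.0000). Price 91.4951; hedge Δ=1.9683, bond B=-132.8858.
The time-0 hedge costs 91.4951, which is the no-arbitrage price.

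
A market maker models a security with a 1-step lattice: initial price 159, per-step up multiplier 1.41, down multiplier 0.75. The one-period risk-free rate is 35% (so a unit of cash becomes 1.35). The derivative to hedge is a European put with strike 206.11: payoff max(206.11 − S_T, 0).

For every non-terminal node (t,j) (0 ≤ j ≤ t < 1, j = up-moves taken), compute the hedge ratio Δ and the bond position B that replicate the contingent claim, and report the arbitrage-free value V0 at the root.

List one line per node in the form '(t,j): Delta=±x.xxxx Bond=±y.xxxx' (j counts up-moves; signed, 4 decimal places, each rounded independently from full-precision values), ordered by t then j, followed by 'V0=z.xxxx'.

(0,0): Delta=-0.8277 Bond=137.4552
V0=5.8492

Risk-neutral probability p* = (R−d)/(u−d) = (1.35−0.75)/(1.41−0.75) = 0.9091.
At expiry t=1: V(1,0)=86.8600, V(1,1)=0.0000
(0,0): S=159.0000. Δ = (V_up−V_dn)/(S_up−S_dn) = (0.0000−86.8600)/(224.1900−119.2500) = -0.8277. V = [p*·0.0000 + (1−p*)·86.8600]/1.35 = 5.8492. B = V − Δ·S = 137.4552.
The time-0 hedge costs 5.8492, which is the no-arbitrage price.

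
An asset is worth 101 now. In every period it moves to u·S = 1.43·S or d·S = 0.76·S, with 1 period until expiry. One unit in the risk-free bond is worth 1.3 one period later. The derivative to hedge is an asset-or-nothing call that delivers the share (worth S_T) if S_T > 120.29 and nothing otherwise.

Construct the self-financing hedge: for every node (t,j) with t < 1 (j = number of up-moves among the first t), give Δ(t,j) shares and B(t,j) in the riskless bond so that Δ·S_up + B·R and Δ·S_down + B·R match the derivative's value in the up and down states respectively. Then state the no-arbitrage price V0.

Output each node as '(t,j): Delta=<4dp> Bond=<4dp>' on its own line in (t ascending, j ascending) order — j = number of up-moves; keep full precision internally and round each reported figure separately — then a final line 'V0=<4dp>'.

(0,0): Delta=2.1343 Bond=-126.0239
V0=89.5433

The replicating-portfolio and risk-neutral prices coincide; use p* = (1.3−0.76)/(1.43−0.76) = 0.8060 for the latter.
At expiry t=1: V(1,0)=0.0000, V(1,1)=144.4300
(0,0): S=101.0000. Δ = (V_up−V_dn)/(S_up−S_dn) = (144.4300−0.0000)/(144.4300−76.7600) = 2.1343. V = [p*·144.4300 + (1−p*)·0.0000]/1.3 = 89.5433. B = V − Δ·S = -126.0239.
Each (Δ,B) replicates both successor values, so the strategy is self-financing and V0 is arbitrage-free.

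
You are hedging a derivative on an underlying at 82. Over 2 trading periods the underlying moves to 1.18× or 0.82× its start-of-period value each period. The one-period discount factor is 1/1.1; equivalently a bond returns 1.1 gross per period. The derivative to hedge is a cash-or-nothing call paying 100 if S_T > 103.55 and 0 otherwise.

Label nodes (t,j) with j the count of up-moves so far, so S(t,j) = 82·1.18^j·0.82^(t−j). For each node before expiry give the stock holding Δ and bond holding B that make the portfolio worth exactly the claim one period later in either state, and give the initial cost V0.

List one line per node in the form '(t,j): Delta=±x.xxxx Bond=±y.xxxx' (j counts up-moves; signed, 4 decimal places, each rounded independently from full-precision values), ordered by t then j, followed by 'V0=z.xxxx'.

Risk-neutral probability p* = (R−d)/(u−d) = (1.1−0.82)/(1.18−0.82) = 0.7778.
At expiry t=2: V(2,0)=0.0000, V(2,1)=0.0000, V(2,2)=100.0000
(1,0): S=67.2400. Δ = (V_up−V_dn)/(S_up−S_dn) = (0.0000−0.0000)/(79.3432−55.1368) = 0.0000. V = [p*·0.0000 + (1−p*)·0.0000]/1.1 = 0.0000. B = V − Δ·S = 0.0000.
(1,1): S=96.7600. Δ = (V_up−V_dn)/(S_up−S_dn) = (100.0000−0.0000)/(114.1768−79.3432) = 2.8708. V = [p*·100.0000 + (1−p*)·0.0000]/1.1 = 70.7071. B = V − Δ·S = -207.0707.
(0,0): S=82.0000. Δ = (V_up−V_dn)/(S_up−S_dn) = (70.7071−0.0000)/(96.7600−67.2400) = 2.3952. V = [p*·70.7071 + (1−p*)·0.0000]/1.1 = 49.9949. B = V − Δ·S = -146.4136.
Check: Δ(0,0)·S0 + B(0,0) = 49.9949 = V0.

(0,0): Delta=2.3952 Bond=-146.4136
(1,0): Delta=0.0000 Bond=0.0000
(1,1): Delta=2.8708 Bond=-207.0707
V0=49.9949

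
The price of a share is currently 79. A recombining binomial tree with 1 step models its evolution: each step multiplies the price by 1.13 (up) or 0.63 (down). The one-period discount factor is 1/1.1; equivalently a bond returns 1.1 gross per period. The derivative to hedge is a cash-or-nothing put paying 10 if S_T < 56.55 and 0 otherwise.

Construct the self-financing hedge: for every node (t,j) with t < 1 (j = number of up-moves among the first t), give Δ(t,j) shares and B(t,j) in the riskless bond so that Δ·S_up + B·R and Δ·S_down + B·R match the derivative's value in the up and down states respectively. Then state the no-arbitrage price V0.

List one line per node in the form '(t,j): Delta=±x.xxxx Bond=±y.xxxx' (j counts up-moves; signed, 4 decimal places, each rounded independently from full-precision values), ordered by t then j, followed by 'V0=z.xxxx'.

(0,0): Delta=-0.2532 Bond=20.5455
V0=0.5455

Under the risk-neutral measure, an up-move has probability p* = (R−d)/(u−d) = 0.9400 and values discount at R = 1.1.
At expiry t=1: V(1,0)=10.0000, V(1,1)=0.0000
  t=0,j=0: stock 79.0000 → up 89.2700 (V=0.0000), down 49.7700 (V=10.0000). Price 0.5455; hedge Δ=-0.2532, bond B=20.5455.
Each (Δ,B) replicates both successor values, so the strategy is self-financing and V0 is arbitrage-free.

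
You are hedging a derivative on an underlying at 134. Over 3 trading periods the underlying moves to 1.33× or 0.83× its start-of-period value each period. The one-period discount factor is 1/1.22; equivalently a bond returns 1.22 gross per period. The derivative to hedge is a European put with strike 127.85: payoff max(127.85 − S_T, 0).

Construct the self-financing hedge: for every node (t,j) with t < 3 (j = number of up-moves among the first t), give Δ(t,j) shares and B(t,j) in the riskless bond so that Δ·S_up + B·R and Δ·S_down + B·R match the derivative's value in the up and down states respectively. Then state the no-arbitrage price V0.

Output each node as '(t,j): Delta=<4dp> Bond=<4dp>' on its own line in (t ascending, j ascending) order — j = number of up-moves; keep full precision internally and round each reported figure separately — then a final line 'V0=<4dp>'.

Since d<R<u, set p* = (R−d)/(u−d) = 0.7800; price each node as the discounted p*-expectation of its children.
Payoff layer (t=3): V(3,0)=51.2305, V(3,1)=5.0742, V(3,2)=0.0000, V(3,3)=0.0000
(2,0): S=92.3126. Δ = (V_up−V_dn)/(S_up−S_dn) = (5.0742−51.2305)/(122.7758−76.6195) = -1.0000. V = [p*·5.0742 + (1−p*)·51.2305]/1.22 = 12.4825. B = V − Δ·S = 104.7951.
(2,1): S=147.9226. Δ = (V_up−V_dn)/(S_up−S_dn) = (0.0000−5.0742)/(196.7371−122.7758) = -0.0686. V = [p*·0.0000 + (1−p*)·5.0742]/1.22 = 0.9150. B = V − Δ·S = 11.0635.
(2,2): S=237.0326. Δ = (V_up−V_dn)/(S_up−S_dn) = (0.0000−0.0000)/(315.2534−196.7371) = 0.0000. V = [p*·0.0000 + (1−p*)·0.0000]/1.22 = 0.0000. B = V − Δ·S = 0.0000.
(1,0): S=111.2200. Δ = (V_up−V_dn)/(S_up−S_dn) = (0.9150−12.4825)/(147.9226−92.3126) = -0.2080. V = [p*·0.9150 + (1−p*)·12.4825]/1.22 = 2.8360. B = V − Δ·S = 25.9709.
(1,1): S=178.2200. Δ = (V_up−V_dn)/(S_up−S_dn) = (0.0000−0.9150)/(237.0326−147.9226) = -0.0103. V = [p*·0.0000 + (1−p*)·0.9150]/1.22 = 0.1650. B = V − Δ·S = 1.9951.
(0,0): S=134.0000. Δ = (V_up−V_dn)/(S_up−S_dn) = (0.1650−2.8360)/(178.2200−111.2200) = -0.0399. V = [p*·0.1650 + (1−p*)·2.8360]/1.22 = 0.6169. B = V − Δ·S = 5.9588.
Each (Δ,B) replicates both successor values, so the strategy is self-financing and V0 is arbitrage-free.

(0,0): Delta=-0.0399 Bond=5.9588
(1,0): Delta=-0.2080 Bond=25.9709
(1,1): Delta=-0.0103 Bond=1.9951
(2,0): Delta=-1.0000 Bond=104.7951
(2,1): Delta=-0.0686 Bond=11.0635
(2,2): Delta=0.0000 Bond=0.0000
V0=0.6169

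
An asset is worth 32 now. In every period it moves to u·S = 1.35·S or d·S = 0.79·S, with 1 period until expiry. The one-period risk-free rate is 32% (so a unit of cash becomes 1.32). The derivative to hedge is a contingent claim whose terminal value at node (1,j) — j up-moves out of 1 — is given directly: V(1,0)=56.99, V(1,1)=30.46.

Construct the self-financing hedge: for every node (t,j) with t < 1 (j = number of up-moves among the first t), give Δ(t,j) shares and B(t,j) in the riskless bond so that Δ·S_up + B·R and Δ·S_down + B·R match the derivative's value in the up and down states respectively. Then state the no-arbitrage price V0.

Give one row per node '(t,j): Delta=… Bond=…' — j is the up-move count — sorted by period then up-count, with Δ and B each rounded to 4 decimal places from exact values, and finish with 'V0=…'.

(0,0): Delta=-1.4805 Bond=71.5275
V0=24.1525

No-arbitrage ⇒ martingale measure with p* = (R−d)/(u−d) = 0.9464.
Terminal values V(1,·): V(1,0)=56.9900, V(1,1)=30.4600
  t=0,j=0: stock 32.0000 → up 43.2000 (V=30.4600), down 25.2800 (V=56.9900). Price 24.1525; hedge Δ=-1.4805, bond B=71.5275.
Self-financing check: at every node Δ·S+B equals the discounted successor values.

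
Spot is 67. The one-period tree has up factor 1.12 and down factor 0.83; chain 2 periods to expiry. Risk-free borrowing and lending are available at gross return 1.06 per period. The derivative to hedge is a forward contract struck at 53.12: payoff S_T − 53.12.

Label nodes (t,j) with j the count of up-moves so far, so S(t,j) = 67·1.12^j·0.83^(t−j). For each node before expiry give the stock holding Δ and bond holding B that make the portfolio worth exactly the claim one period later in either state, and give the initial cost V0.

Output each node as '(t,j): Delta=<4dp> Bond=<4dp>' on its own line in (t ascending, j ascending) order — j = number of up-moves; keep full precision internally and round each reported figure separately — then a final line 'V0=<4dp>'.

(0,0): Delta=1.0000 Bond=-47.2766
(1,0): Delta=1.0000 Bond=-50.1132
(1,1): Delta=1.0000 Bond=-50.1132
V0=19.7234

Since d<R<u, set p* = (R−d)/(u−d) = 0.7931; price each node as the discounted p*-expectation of its children.
At expiry t=2: V(2,0)=-6.9637, V(2,1)=9.1632, V(2,2)=30.9248
Node (1,0) S=55.6100: V=(p*·9.1632+(1−p*)·-6.9637)/1.06=5.4968; Δ=(9.1632−-6.9637)/(62.2832−46.1563)=1.0000; B=V−Δ·S=-50.1132
Node (1,1) S=75.0400: V=(p*·30.9248+(1−p*)·9.1632)/1.06=24.9268; Δ=(30.9248−9.1632)/(84.0448−62.2832)=1.0000; B=V−Δ·S=-50.1132
Node (0,0) S=67.0000: V=(p*·24.9268+(1−p*)·5.4968)/1.06=19.7234; Δ=(24.9268−5.4968)/(75.0400−55.6100)=1.0000; B=V−Δ·S=-47.2766
Self-financing check: at every node Δ·S+B equals the discounted successor values.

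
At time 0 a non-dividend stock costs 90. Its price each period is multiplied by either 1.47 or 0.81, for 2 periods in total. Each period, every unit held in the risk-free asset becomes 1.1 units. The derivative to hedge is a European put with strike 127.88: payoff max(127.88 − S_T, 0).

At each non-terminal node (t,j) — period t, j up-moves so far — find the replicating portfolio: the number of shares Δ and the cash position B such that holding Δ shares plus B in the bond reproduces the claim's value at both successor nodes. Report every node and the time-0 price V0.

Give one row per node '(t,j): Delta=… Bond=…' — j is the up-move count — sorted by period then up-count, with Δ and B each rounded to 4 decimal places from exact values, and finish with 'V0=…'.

Since d<R<u, set p* = (R−d)/(u−d) = 0.4394; price each node as the discounted p*-expectation of its children.
At expiry t=2: V(2,0)=68.8310, V(2,1)=20.7170, V(2,2)=0.0000
  t=1,j=0: stock 72.9000 → up 107.1630 (V=20.7170), down 59.0490 (V=68.8310). Price 43.3545; hedge Δ=-1.0000, bond B=116.2545.
  t=1,j=1: stock 132.3000 → up 194.4810 (V=0.0000), down 107.1630 (V=20.7170). Price 10.5583; hedge Δ=-0.2373, bond B=41.9476.
  t=0,j=0: stock 90.0000 → up 132.3000 (V=10.5583), down 72.9000 (V=43.3545). Price 26.3128; hedge Δ=-0.5521, bond B=76.0041.
Check: Δ(0,0)·S0 + B(0,0) = 26.3128 = V0.

(0,0): Delta=-0.5521 Bond=76.0041
(1,0): Delta=-1.0000 Bond=116.2545
(1,1): Delta=-0.2373 Bond=41.9476
V0=26.3128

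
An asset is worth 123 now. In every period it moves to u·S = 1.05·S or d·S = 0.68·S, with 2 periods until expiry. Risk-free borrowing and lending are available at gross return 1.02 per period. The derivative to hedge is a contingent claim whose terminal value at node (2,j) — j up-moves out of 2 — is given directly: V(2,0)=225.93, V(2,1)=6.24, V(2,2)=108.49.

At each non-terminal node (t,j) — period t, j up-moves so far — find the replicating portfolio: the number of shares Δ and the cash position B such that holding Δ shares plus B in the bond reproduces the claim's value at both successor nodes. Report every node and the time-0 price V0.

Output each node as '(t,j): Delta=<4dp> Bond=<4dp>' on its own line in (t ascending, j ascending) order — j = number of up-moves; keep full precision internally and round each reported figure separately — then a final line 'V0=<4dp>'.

(0,0): Delta=1.6404 Bond=-111.3924
(1,0): Delta=-7.0990 Bond=617.3378
(1,1): Delta=2.1398 Bond=-178.1166
V0=90.3743

Since d<R<u, set p* = (R−d)/(u−d) = 0.9189; price each node as the discounted p*-expectation of its children.
At expiry t=2: V(2,0)=225.9300, V(2,1)=6.2400, V(2,2)=108.4900
Node (1,0) S=83.6400: V=(p*·6.2400+(1−p*)·225.9300)/1.02=23.5811; Δ=(6.2400−225.9300)/(87.8220−56.8752)=-7.0990; B=V−Δ·S=617.3378
Node (1,1) S=129.1500: V=(p*·108.4900+(1−p*)·6.2400)/1.02=98.2348; Δ=(108.4900−6.2400)/(135.6075−87.8220)=2.1398; B=V−Δ·S=-178.1166
Node (0,0) S=123.0000: V=(p*·98.2348+(1−p*)·23.5811)/1.02=90.3743; Δ=(98.2348−23.5811)/(129.1500−83.6400)=1.6404; B=V−Δ·S=-111.3924
The time-0 hedge costs 90.3743, which is the no-arbitrage price.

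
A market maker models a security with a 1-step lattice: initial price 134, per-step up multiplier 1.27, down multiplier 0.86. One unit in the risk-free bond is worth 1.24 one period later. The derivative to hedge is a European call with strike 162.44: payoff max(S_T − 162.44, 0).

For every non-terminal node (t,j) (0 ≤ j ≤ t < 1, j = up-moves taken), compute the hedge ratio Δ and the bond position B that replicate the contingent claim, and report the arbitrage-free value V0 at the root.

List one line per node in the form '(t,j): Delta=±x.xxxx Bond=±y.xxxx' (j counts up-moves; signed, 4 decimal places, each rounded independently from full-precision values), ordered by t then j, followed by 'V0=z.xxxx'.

Since d<R<u, set p* = (R−d)/(u−d) = 0.9268; price each node as the discounted p*-expectation of its children.
Payoff layer (t=1): V(1,0)=0.0000, V(1,1)=7.7400
(0,0): S=134.0000. Δ = (V_up−V_dn)/(S_up−S_dn) = (7.7400−0.0000)/(170.1800−115.2400) = 0.1409. V = [p*·7.7400 + (1−p*)·0.0000]/1.24 = 5.7852. B = V − Δ·S = -13.0928.
Root portfolio cost Δ·134+B reproduces V0=5.7852.

(0,0): Delta=0.1409 Bond=-13.0928
V0=5.7852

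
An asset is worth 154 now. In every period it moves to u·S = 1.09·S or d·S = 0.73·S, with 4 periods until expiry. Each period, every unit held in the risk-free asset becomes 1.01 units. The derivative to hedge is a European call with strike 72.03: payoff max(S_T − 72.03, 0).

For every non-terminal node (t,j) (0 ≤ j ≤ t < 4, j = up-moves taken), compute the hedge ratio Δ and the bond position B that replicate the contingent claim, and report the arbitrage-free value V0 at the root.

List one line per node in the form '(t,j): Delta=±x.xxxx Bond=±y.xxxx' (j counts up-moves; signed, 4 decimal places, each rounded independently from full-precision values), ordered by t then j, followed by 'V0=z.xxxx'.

Since d<R<u, set p* = (R−d)/(u−d) = 0.7778; price each node as the discounted p*-expectation of its children.
At expiry t=4: V(4,0)=0.0000, V(4,1)=0.0000, V(4,2)=25.4733, V(4,3)=73.5572, V(4,4)=145.3536
(3,0): S=59.9086. Δ = (V_up−V_dn)/(S_up−S_dn) = (0.0000−0.0000)/(65.3004−43.7333) = 0.0000. V = [p*·0.0000 + (1−p*)·0.0000]/1.01 = 0.0000. B = V − Δ·S = 0.0000.
(3,1): S=89.4526. Δ = (V_up−V_dn)/(S_up−S_dn) = (25.4733−0.0000)/(97.5033−65.3004) = 0.7910. V = [p*·25.4733 + (1−p*)·0.0000]/1.01 = 19.6164. B = V − Δ·S = -51.1428.
(3,2): S=133.5662. Δ = (V_up−V_dn)/(S_up−S_dn) = (73.5572−25.4733)/(145.5872−97.5033) = 1.0000. V = [p*·73.5572 + (1−p*)·25.4733]/1.01 = 62.2494. B = V − Δ·S = -71.3168.
(3,3): S=199.4345. Δ = (V_up−V_dn)/(S_up−S_dn) = (145.3536−73.5572)/(217.3836−145.5872) = 1.0000. V = [p*·145.3536 + (1−p*)·73.5572]/1.01 = 128.1176. B = V − Δ·S = -71.3168.
(2,0): S=82.0666. Δ = (V_up−V_dn)/(S_up−S_dn) = (19.6164−0.0000)/(89.4526−59.9086) = 0.6640. V = [p*·19.6164 + (1−p*)·0.0000]/1.01 = 15.1062. B = V − Δ·S = -39.3839.
(2,1): S=122.5378. Δ = (V_up−V_dn)/(S_up−S_dn) = (62.2494−19.6164)/(133.5662−89.4526) = 0.9664. V = [p*·62.2494 + (1−p*)·19.6164]/1.01 = 52.2529. B = V − Δ·S = -66.1720.
(2,2): S=182.9674. Δ = (V_up−V_dn)/(S_up−S_dn) = (128.1176−62.2494)/(199.4345−133.5662) = 1.0000. V = [p*·128.1176 + (1−p*)·62.2494]/1.01 = 112.3567. B = V − Δ·S = -70.6107.
(1,0): S=112.4200. Δ = (V_up−V_dn)/(S_up−S_dn) = (52.2529−15.1062)/(122.5378−82.0666) = 0.9179. V = [p*·52.2529 + (1−p*)·15.1062]/1.01 = 43.5624. B = V − Δ·S = -59.6229.
(1,1): S=167.8600. Δ = (V_up−V_dn)/(S_up−S_dn) = (112.3567−52.2529)/(182.9674−122.5378) = 0.9946. V = [p*·112.3567 + (1−p*)·52.2529]/1.01 = 98.0201. B = V − Δ·S = -68.9350.
(0,0): S=154.0000. Δ = (V_up−V_dn)/(S_up−S_dn) = (98.0201−43.5624)/(167.8600−112.4200) = 0.9823. V = [p*·98.0201 + (1−p*)·43.5624]/1.01 = 85.0677. B = V − Δ·S = -66.2036.
The time-0 hedge costs 85.0677, which is the no-arbitrage price.

(0,0): Delta=0.9823 Bond=-66.2036
(1,0): Delta=0.9179 Bond=-59.6229
(1,1): Delta=0.9946 Bond=-68.9350
(2,0): Delta=0.6640 Bond=-39.3839
(2,1): Delta=0.9664 Bond=-66.1720
(2,2): Delta=1.0000 Bond=-70.6107
(3,0): Delta=0.0000 Bond=0.0000
(3,1): Delta=0.7910 Bond=-51.1428
(3,2): Delta=1.0000 Bond=-71.3168
(3,3): Delta=1.0000 Bond=-71.3168
V0=85.0677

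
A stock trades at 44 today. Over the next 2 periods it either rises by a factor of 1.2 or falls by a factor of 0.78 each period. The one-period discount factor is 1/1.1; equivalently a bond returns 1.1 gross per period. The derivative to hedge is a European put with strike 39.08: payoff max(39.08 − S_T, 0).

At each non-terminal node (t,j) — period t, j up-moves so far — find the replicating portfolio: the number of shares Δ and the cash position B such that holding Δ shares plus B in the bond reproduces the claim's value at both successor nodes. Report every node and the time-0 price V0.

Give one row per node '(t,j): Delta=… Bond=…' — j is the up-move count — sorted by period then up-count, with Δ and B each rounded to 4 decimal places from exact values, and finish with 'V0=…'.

(0,0): Delta=-0.1442 Bond=6.9210
(1,0): Delta=-0.8540 Bond=31.9751
(1,1): Delta=0.0000 Bond=0.0000
V0=0.5768

The replicating-portfolio and risk-neutral prices coincide; use p* = (1.1−0.78)/(1.2−0.78) = 0.7619 for the latter.
Payoff layer (t=2): V(2,0)=12.3104, V(2,1)=0.0000, V(2,2)=0.0000
(1,0): S=34.3200. Δ = (V_up−V_dn)/(S_up−S_dn) = (0.0000−12.3104)/(41.1840−26.7696) = -0.8540. V = [p*·0.0000 + (1−p*)·12.3104]/1.1 = 2.6646. B = V − Δ·S = 31.9751.
(1,1): S=52.8000. Δ = (V_up−V_dn)/(S_up−S_dn) = (0.0000−0.0000)/(63.3600−41.1840) = 0.0000. V = [p*·0.0000 + (1−p*)·0.0000]/1.1 = 0.0000. B = V − Δ·S = 0.0000.
(0,0): S=44.0000. Δ = (V_up−V_dn)/(S_up−S_dn) = (0.0000−2.6646)/(52.8000−34.3200) = -0.1442. V = [p*·0.0000 + (1−p*)·2.6646]/1.1 = 0.5768. B = V − Δ·S = 6.9210.
The time-0 hedge costs 0.5768, which is the no-arbitrage price.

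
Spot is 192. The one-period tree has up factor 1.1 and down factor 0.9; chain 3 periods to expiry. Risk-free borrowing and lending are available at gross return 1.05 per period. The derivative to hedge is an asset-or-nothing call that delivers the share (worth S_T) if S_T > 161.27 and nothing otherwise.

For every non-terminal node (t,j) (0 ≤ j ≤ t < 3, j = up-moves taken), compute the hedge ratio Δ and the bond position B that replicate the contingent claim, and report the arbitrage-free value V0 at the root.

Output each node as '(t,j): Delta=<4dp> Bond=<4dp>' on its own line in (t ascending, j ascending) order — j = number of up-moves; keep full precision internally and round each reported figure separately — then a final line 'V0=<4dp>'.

The replicating-portfolio and risk-neutral prices coincide; use p* = (1.05−0.9)/(1.1−0.9) = 0.7500 for the latter.
At expiry t=3: V(3,0)=0.0000, V(3,1)=171.0720, V(3,2)=209.0880, V(3,3)=255.5520
Node (2,0) S=155.5200: V=(p*·171.0720+(1−p*)·0.0000)/1.05=122.1943; Δ=(171.0720−0.0000)/(171.0720−139.9680)=5.5000; B=V−Δ·S=-733.1657
Node (2,1) S=190.0800: V=(p*·209.0880+(1−p*)·171.0720)/1.05=190.0800; Δ=(209.0880−171.0720)/(209.0880−171.0720)=1.0000; B=V−Δ·S=0.0000
Node (2,2) S=232.3200: V=(p*·255.5520+(1−p*)·209.0880)/1.05=232.3200; Δ=(255.5520−209.0880)/(255.5520−209.0880)=1.0000; B=V−Δ·S=0.0000
Node (1,0) S=172.8000: V=(p*·190.0800+(1−p*)·122.1943)/1.05=164.8653; Δ=(190.0800−122.1943)/(190.0800−155.5200)=1.9643; B=V−Δ·S=-174.5633
Node (1,1) S=211.2000: V=(p*·232.3200+(1−p*)·190.0800)/1.05=211.2000; Δ=(232.3200−190.0800)/(232.3200−190.0800)=1.0000; B=V−Δ·S=0.0000
Node (0,0) S=192.0000: V=(p*·211.2000+(1−p*)·164.8653)/1.05=190.1108; Δ=(211.2000−164.8653)/(211.2000−172.8000)=1.2066; B=V−Δ·S=-41.5627
Self-financing check: at every node Δ·S+B equals the discounted successor values.

(0,0): Delta=1.2066 Bond=-41.5627
(1,0): Delta=1.9643 Bond=-174.5633
(1,1): Delta=1.0000 Bond=0.0000
(2,0): Delta=5.5000 Bond=-733.1657
(2,1): Delta=1.0000 Bond=0.0000
(2,2): Delta=1.0000 Bond=0.0000
V0=190.1108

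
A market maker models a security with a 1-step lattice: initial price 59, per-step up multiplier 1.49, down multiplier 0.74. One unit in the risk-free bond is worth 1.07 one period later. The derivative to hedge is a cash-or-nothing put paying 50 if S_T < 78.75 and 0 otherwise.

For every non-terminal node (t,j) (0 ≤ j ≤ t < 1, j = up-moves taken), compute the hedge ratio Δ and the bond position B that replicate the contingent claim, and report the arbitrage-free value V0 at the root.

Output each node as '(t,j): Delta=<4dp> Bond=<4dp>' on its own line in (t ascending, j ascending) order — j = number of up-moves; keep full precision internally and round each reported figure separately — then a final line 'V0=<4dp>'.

(0,0): Delta=-1.1299 Bond=92.8349
V0=26.1682

Since d<R<u, set p* = (R−d)/(u−d) = 0.4400; price each node as the discounted p*-expectation of its children.
Terminal values V(1,·): V(1,0)=50.0000, V(1,1)=0.0000
(0,0): S=59.0000. Δ = (V_up−V_dn)/(S_up−S_dn) = (0.0000−50.0000)/(87.9100−43.6600) = -1.1299. V = [p*·0.0000 + (1−p*)·50.0000]/1.07 = 26.1682. B = V − Δ·S = 92.8349.
The time-0 hedge costs 26.1682, which is the no-arbitrage price.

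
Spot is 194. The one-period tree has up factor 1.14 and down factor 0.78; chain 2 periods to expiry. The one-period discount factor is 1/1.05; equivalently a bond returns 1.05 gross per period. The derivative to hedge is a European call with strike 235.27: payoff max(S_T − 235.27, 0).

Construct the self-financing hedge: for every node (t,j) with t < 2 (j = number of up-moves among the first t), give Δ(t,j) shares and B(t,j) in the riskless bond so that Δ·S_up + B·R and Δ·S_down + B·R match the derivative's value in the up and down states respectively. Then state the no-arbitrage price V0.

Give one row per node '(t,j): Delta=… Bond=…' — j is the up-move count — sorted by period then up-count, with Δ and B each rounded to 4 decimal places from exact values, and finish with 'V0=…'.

(0,0): Delta=0.1724 Bond=-24.8391
(1,0): Delta=0.0000 Bond=0.0000
(1,1): Delta=0.2117 Bond=-34.7748
V0=8.5982

The replicating-portfolio and risk-neutral prices coincide; use p* = (1.05−0.78)/(1.14−0.78) = 0.7500 for the latter.
Payoff layer (t=2): V(2,0)=0.0000, V(2,1)=0.0000, V(2,2)=16.8524
(1,0): S=151.3200. Δ = (V_up−V_dn)/(S_up−S_dn) = (0.0000−0.0000)/(172.5048−118.0296) = 0.0000. V = [p*·0.0000 + (1−p*)·0.0000]/1.05 = 0.0000. B = V − Δ·S = 0.0000.
(1,1): S=221.1600. Δ = (V_up−V_dn)/(S_up−S_dn) = (16.8524−0.0000)/(252.1224−172.5048) = 0.2117. V = [p*·16.8524 + (1−p*)·0.0000]/1.05 = 12.0374. B = V − Δ·S = -34.7748.
(0,0): S=194.0000. Δ = (V_up−V_dn)/(S_up−S_dn) = (12.0374−0.0000)/(221.1600−151.3200) = 0.1724. V = [p*·12.0374 + (1−p*)·0.0000]/1.05 = 8.5982. B = V − Δ·S = -24.8391.
Root portfolio cost Δ·194+B reproduces V0=8.5982.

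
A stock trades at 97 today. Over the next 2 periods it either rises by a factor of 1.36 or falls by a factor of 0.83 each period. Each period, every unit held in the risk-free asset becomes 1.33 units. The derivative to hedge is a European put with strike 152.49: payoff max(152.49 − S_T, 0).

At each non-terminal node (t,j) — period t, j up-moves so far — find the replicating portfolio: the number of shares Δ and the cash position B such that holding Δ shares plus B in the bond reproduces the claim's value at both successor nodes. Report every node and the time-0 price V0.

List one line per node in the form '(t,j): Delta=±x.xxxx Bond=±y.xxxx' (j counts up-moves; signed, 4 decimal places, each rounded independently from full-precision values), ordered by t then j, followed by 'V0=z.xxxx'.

(0,0): Delta=-0.6286 Bond=63.7214
(1,0): Delta=-1.0000 Bond=114.6541
(1,1): Delta=-0.6150 Bond=82.9552
V0=2.7511

Since d<R<u, set p* = (R−d)/(u−d) = 0.9434; price each node as the discounted p*-expectation of its children.
Terminal values V(2,·): V(2,0)=85.6667, V(2,1)=42.9964, V(2,2)=0.0000
(1,0): S=80.5100. Δ = (V_up−V_dn)/(S_up−S_dn) = (42.9964−85.6667)/(109.4936−66.8233) = -1.0000. V = [p*·42.9964 + (1−p*)·85.6667]/1.33 = 34.1441. B = V − Δ·S = 114.6541.
(1,1): S=131.9200. Δ = (V_up−V_dn)/(S_up−S_dn) = (0.0000−42.9964)/(179.4112−109.4936) = -0.6150. V = [p*·0.0000 + (1−p*)·42.9964]/1.33 = 1.8299. B = V − Δ·S = 82.9552.
(0,0): S=97.0000. Δ = (V_up−V_dn)/(S_up−S_dn) = (1.8299−34.1441)/(131.9200−80.5100) = -0.6286. V = [p*·1.8299 + (1−p*)·34.1441]/1.33 = 2.7511. B = V − Δ·S = 63.7214.
Self-financing check: at every node Δ·S+B equals the discounted successor values.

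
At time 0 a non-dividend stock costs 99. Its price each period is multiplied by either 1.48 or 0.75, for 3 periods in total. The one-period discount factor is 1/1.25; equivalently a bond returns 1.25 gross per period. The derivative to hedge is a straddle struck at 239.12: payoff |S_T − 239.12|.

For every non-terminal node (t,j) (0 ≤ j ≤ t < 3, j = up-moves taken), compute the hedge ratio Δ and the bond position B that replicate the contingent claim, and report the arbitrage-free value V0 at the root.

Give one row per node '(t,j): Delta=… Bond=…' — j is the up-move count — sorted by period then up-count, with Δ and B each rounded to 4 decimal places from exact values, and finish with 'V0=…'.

(0,0): Delta=-0.3202 Bond=82.0483
(1,0): Delta=-1.0000 Bond=153.0368
(1,1): Delta=-0.1617 Bond=79.3413
(2,0): Delta=-1.0000 Bond=191.2960
(2,1): Delta=-1.0000 Bond=191.2960
(2,2): Delta=0.0337 Bond=56.8016
V0=50.3502

The replicating-portfolio and risk-neutral prices coincide; use p* = (1.25−0.75)/(1.48−0.75) = 0.6849 for the latter.
Payoff layer (t=3): V(3,0)=197.3544, V(3,1)=156.7025, V(3,2)=76.4828, V(3,3)=81.8174
Node (2,0) S=55.6875: V=(p*·156.7025+(1−p*)·197.3544)/1.25=135.6085; Δ=(156.7025−197.3544)/(82.4175−41.7656)=-1.0000; B=V−Δ·S=191.2960
Node (2,1) S=109.8900: V=(p*·76.4828+(1−p*)·156.7025)/1.25=81.4060; Δ=(76.4828−156.7025)/(162.6372−82.4175)=-1.0000; B=V−Δ·S=191.2960
Node (2,2) S=216.8496: V=(p*·81.8174+(1−p*)·76.4828)/1.25=64.1093; Δ=(81.8174−76.4828)/(320.9374−162.6372)=0.0337; B=V−Δ·S=56.8016
Node (1,0) S=74.2500: V=(p*·81.4060+(1−p*)·135.6085)/1.25=78.7868; Δ=(81.4060−135.6085)/(109.8900−55.6875)=-1.0000; B=V−Δ·S=153.0368
Node (1,1) S=146.5200: V=(p*·64.1093+(1−p*)·81.4060)/1.25=55.6472; Δ=(64.1093−81.4060)/(216.8496−109.8900)=-0.1617; B=V−Δ·S=79.3413
Node (0,0) S=99.0000: V=(p*·55.6472+(1−p*)·78.7868)/1.25=50.3502; Δ=(55.6472−78.7868)/(146.5200−74.2500)=-0.3202; B=V−Δ·S=82.0483
Root portfolio cost Δ·99+B reproduces V0=50.3502.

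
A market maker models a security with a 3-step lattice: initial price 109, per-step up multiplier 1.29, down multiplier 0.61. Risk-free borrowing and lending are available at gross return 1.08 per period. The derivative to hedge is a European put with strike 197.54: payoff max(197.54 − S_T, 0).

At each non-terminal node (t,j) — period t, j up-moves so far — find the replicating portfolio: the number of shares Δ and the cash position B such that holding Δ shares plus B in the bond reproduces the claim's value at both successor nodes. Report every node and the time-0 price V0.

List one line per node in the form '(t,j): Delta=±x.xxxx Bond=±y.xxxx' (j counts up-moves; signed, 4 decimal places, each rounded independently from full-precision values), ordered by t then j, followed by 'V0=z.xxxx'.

(0,0): Delta=-0.7986 Bond=144.4138
(1,0): Delta=-1.0000 Bond=169.3587
(1,1): Delta=-0.7560 Bond=149.9834
(2,0): Delta=-1.0000 Bond=182.9074
(2,1): Delta=-1.0000 Bond=182.9074
(2,2): Delta=-0.7045 Bond=152.6324
V0=57.3676

The replicating-portfolio and risk-neutral prices coincide; use p* = (1.08−0.61)/(1.29−0.61) = 0.6912 for the latter.
Payoff layer (t=3): V(3,0)=172.7991, V(3,1)=145.2190, V(3,2)=86.8940, V(3,3)=0.0000
Node (2,0) S=40.5589: V=(p*·145.2190+(1−p*)·172.7991)/1.08=142.3485; Δ=(145.2190−172.7991)/(52.3210−24.7409)=-1.0000; B=V−Δ·S=182.9074
Node (2,1) S=85.7721: V=(p*·86.8940+(1−p*)·145.2190)/1.08=97.1353; Δ=(86.8940−145.2190)/(110.6460−52.3210)=-1.0000; B=V−Δ·S=182.9074
Node (2,2) S=181.3869: V=(p*·0.0000+(1−p*)·86.8940)/1.08=24.8471; Δ=(0.0000−86.8940)/(233.9891−110.6460)=-0.7045; B=V−Δ·S=152.6324
Node (1,0) S=66.4900: V=(p*·97.1353+(1−p*)·142.3485)/1.08=102.8687; Δ=(97.1353−142.3485)/(85.7721−40.5589)=-1.0000; B=V−Δ·S=169.3587
Node (1,1) S=140.6100: V=(p*·24.8471+(1−p*)·97.1353)/1.08=43.6772; Δ=(24.8471−97.1353)/(181.3869−85.7721)=-0.7560; B=V−Δ·S=149.9834
Node (0,0) S=109.0000: V=(p*·43.6772+(1−p*)·102.8687)/1.08=57.3676; Δ=(43.6772−102.8687)/(140.6100−66.4900)=-0.7986; B=V−Δ·S=144.4138
Self-financing check: at every node Δ·S+B equals the discounted successor values.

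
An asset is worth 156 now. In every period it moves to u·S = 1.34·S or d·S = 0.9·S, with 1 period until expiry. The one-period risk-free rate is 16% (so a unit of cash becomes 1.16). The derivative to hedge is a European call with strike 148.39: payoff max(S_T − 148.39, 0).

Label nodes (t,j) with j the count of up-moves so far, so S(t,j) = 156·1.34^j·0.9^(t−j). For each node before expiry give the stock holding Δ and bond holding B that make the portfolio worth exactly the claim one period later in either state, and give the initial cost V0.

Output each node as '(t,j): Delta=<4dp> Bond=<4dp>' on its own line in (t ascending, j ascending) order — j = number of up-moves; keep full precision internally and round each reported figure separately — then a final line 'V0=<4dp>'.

(0,0): Delta=0.8836 Bond=-106.9455
V0=30.8954

The replicating-portfolio and risk-neutral prices coincide; use p* = (1.16−0.9)/(1.34−0.9) = 0.5909 for the latter.
At expiry t=1: V(1,0)=0.0000, V(1,1)=60.6500
  t=0,j=0: stock 156.0000 → up 209.0400 (V=60.6500), down 140.4000 (V=0.0000). Price 30.8954; hedge Δ=0.8836, bond B=-106.9455.
The time-0 hedge costs 30.8954, which is the no-arbitrage price.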